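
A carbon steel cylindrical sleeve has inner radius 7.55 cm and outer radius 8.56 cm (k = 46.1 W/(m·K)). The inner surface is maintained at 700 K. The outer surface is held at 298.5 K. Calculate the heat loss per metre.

Q' = 926 kW/m

Q' = 2πk·ΔT/ln(r₂/r₁) = 2π × 46.1 × 401.5 / ln(0.0856/0.0755) = 9.26×10^5 W/m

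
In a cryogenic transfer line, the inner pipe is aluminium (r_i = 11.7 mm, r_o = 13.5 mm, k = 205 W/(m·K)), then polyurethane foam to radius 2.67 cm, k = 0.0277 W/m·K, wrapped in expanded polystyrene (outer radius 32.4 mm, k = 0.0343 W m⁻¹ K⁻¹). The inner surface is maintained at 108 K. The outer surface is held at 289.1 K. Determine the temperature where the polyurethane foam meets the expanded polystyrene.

Resistance network (inner→outer):
  R'_aluminium = ln(0.0135/0.0117)/(2πk) = 0.1431/(2π·205) = 1.111×10^-4 m·K/W
  R'_polyurethane foam = ln(0.0267/0.0135)/(2πk) = 0.6820/(2π·0.0277) = 3.918 m·K/W
  R'_expanded polystyrene = ln(0.0324/0.0267)/(2πk) = 0.1935/(2π·0.0343) = 0.8978 m·K/W
ΣR = 1.111×10^-4 + 3.918 + 0.8978 = 4.816 m·K/W
Q' = ΔT/ΣR = (108 K − 289.1 K)/4.816 = -37.60 W/m
From the inner boundary to the polyurethane foam/expanded polystyrene interface, ΣR_partial = 3.918 m·K/W.
T_interface = T_in − Q'·ΣR_partial = 108 K − (-37.60)(3.918) = 255.3 K

T = 255.3 K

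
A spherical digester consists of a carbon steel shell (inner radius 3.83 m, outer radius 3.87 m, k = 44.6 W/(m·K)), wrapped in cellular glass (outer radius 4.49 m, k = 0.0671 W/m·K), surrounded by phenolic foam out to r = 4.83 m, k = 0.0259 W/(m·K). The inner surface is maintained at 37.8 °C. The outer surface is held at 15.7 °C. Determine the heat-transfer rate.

Series thermal resistances, inner to outer:
  R_carbon steel = (1/3.83 − 1/3.87)/(4πk) = 0.002699/(4π·44.6) = 4.815×10^-6 K/W
  R_cellular glass = (1/3.87 − 1/4.49)/(4πk) = 0.03568/(4π·0.0671) = 0.04232 K/W
  R_phenolic foam = (1/4.49 − 1/4.83)/(4πk) = 0.01568/(4π·0.0259) = 0.04817 K/W
ΣR = 4.815×10^-6 + 0.04232 + 0.04817 = 0.09049 K/W
Q = ΔT/ΣR = (37.8 °C − 15.7 °C)/0.09049 = 244 W

Q = 244 W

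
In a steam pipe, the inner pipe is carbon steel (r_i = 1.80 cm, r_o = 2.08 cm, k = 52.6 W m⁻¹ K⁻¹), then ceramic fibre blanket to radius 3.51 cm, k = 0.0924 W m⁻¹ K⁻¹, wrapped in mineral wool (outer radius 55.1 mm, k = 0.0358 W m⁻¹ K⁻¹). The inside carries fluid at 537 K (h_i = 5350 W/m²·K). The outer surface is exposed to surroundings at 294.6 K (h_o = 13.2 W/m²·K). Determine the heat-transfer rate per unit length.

Q' = 77.5 W/m

Resistance network (inner→outer):
  R'_conv,in = 1/(2πr h) = 1/(2π·0.0180·5350) = 0.001653 m·K/W
  R'_carbon steel = ln(0.0208/0.0180)/(2πk) = 0.1446/(2π·52.6) = 4.375×10^-4 m·K/W
  R'_ceramic fibre blanket = ln(0.0351/0.0208)/(2πk) = 0.5232/(2π·0.0924) = 0.9013 m·K/W
  R'_mineral wool = ln(0.0551/0.0351)/(2πk) = 0.4509/(2π·0.0358) = 2.005 m·K/W
  R'_conv,out = 1/(2πr h) = 1/(2π·0.0551·13.2) = 0.2188 m·K/W
ΣR = 0.001653 + 4.375×10^-4 + 0.9013 + 2.005 + 0.2188 = 3.127 m·K/W
Q' = ΔT/ΣR = (537 K − 294.6 K)/3.127 = 77.5 W/m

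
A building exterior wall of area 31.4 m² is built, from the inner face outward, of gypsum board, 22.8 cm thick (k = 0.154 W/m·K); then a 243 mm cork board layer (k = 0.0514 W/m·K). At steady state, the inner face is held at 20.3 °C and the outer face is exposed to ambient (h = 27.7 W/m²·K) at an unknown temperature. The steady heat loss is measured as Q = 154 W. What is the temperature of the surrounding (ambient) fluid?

T_out = -10.3 °C

Series resistances:
  R_gypsum board = L/(kA) = 0.228/(0.154·31.4) = 0.04715 K/W
  R_cork board = L/(kA) = 0.243/(0.0514·31.4) = 0.1506 K/W
  R_conv,out = 1/(hA) = 1/(27.7·31.4) = 0.001150 K/W
ΣR = 0.1989 K/W
ΔT = Q·ΣR = 154 × 0.1989 = 30.63 K
Heat flows outward, so T_out = T_in − ΔT = 20.3 − 30.63 = -10.3 °C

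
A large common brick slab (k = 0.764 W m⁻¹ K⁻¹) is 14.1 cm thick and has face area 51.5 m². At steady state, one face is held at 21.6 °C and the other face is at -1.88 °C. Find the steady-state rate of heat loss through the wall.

Q = kA·ΔT/L = 0.764 × 51.5 × |21.6 °C − -1.88 °C| / 0.141 = 6550 W

Q = 6.55 kW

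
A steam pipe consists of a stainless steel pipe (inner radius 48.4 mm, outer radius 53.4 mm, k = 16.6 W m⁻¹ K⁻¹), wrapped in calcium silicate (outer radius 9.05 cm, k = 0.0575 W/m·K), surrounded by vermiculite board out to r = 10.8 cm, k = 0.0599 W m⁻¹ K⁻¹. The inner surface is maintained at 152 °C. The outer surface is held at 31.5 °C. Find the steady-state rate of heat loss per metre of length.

Series thermal resistances, inner to outer:
  R'_stainless steel = ln(0.0534/0.0484)/(2πk) = 0.09831/(2π·16.6) = 9.426×10^-4 m·K/W
  R'_calcium silicate = ln(0.0905/0.0534)/(2πk) = 0.5275/(2π·0.0575) = 1.460 m·K/W
  R'_vermiculite board = ln(0.108/0.0905)/(2πk) = 0.1768/(2π·0.0599) = 0.4697 m·K/W
ΣR = 9.426×10^-4 + 1.460 + 0.4697 = 1.931 m·K/W
Q' = ΔT/ΣR = (152 °C − 31.5 °C)/1.931 = 62.4 W/m

Q' = 62.4 W/m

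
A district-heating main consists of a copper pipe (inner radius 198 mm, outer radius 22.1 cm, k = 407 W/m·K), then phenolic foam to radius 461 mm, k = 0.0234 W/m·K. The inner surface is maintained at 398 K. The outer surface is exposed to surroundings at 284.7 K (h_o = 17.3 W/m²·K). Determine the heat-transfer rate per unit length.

Resistance network (inner→outer):
  R'_copper = ln(0.221/0.198)/(2πk) = 0.1099/(2π·407) = 4.297×10^-5 m·K/W
  R'_phenolic foam = ln(0.461/0.221)/(2πk) = 0.7352/(2π·0.0234) = 5.001 m·K/W
  R'_conv,out = 1/(2πr h) = 1/(2π·0.461·17.3) = 0.01996 m·K/W
ΣR = 4.297×10^-5 + 5.001 + 0.01996 = 5.021 m·K/W
Q' = ΔT/ΣR = (398 K − 284.7 K)/5.021 = 22.6 W/m

Q' = 22.6 W/m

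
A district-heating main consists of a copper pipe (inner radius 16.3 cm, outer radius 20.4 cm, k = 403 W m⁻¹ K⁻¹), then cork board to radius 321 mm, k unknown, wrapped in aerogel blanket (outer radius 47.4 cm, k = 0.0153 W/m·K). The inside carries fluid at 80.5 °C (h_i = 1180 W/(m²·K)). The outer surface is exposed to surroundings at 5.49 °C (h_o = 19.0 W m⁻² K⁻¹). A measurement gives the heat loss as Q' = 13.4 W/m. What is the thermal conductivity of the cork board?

k = 0.0473 W/m·K

ΣR = ΔT/Q' = |80.5 − 5.49|/13.4 = 5.598 m·K/W
Known resistances:
  R'_conv,in = 1/(2πr h) = 1/(2π·0.163·1180) = 8.275×10^-4 m·K/W
  R'_copper = ln(0.204/0.163)/(2πk) = 0.2244/(2π·403) = 8.861×10^-5 m·K/W
  R'_aerogel blanket = ln(0.474/0.321)/(2πk) = 0.3898/(2π·0.0153) = 4.054 m·K/W
  R'_conv,out = 1/(2πr h) = 1/(2π·0.474·19.0) = 0.01767 m·K/W
R_cork board = ΣR − ΣR_known = 5.598 − 4.073 = 1.525 m·K/W
ln(r₂/r₁)/(2πk) = 1.525 ⇒ k = 0.4533/(2π·1.525) = 0.0473 W/m·K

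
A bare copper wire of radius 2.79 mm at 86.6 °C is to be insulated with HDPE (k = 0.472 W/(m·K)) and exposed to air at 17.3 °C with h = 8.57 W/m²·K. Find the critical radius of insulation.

r_cr = 5.51 cm

For a cylinder, r_cr = k_ins/h = 0.472/8.57 = 0.0551 m = 5.51 cm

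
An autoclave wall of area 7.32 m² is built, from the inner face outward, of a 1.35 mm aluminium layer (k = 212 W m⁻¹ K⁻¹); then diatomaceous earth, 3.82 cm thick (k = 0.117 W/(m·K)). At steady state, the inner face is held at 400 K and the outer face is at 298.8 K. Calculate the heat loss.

Q = 2.27 kW

Treat each layer as a resistance in series:
  R_aluminium = L/(kA) = 0.00135/(212·7.32) = 8.699×10^-7 K/W
  R_diatomaceous earth = L/(kA) = 0.0382/(0.117·7.32) = 0.04460 K/W
ΣR = 8.699×10^-7 + 0.04460 = 0.04460 K/W
Q = ΔT/ΣR = (400 K − 298.8 K)/0.04460 = 2270 W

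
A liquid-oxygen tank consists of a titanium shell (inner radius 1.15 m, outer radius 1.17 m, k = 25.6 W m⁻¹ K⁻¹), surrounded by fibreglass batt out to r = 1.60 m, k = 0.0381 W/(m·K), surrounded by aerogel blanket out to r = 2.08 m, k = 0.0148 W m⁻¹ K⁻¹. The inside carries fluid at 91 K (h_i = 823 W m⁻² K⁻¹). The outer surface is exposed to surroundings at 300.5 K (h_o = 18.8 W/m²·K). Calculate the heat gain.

Series thermal resistances, inner to outer:
  R_conv,in = 1/(4πr²h) = 1/(4π·1.15²·823) = 7.311×10^-5 K/W
  R_titanium = (1/1.15 − 1/1.17)/(4πk) = 0.01486/(4π·25.6) = 4.621×10^-5 K/W
  R_fibreglass batt = (1/1.17 − 1/1.60)/(4πk) = 0.2297/(4π·0.0381) = 0.4798 K/W
  R_aerogel blanket = (1/1.60 − 1/2.08)/(4πk) = 0.1442/(4π·0.0148) = 0.7755 K/W
  R_conv,out = 1/(4πr²h) = 1/(4π·2.08²·18.8) = 9.784×10^-4 K/W
ΣR = 7.311×10^-5 + 4.621×10^-5 + 0.4798 + 0.7755 + 9.784×10^-4 = 1.256 K/W
Q = ΔT/ΣR = (91 K − 300.5 K)/1.256 = -167 W
(Negative Q ⇒ heat flows inward; heat gain = 167 W.)

Q = 167 W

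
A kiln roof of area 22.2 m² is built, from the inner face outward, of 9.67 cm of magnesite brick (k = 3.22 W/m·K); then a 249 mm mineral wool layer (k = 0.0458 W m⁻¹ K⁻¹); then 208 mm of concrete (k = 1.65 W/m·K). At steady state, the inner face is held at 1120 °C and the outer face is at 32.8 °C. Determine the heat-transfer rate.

Q = 4.32 kW

Treat each layer as a resistance in series:
  R_magnesite brick = L/(kA) = 0.0967/(3.22·22.2) = 0.001353 K/W
  R_mineral wool = L/(kA) = 0.249/(0.0458·22.2) = 0.2449 K/W
  R_concrete = L/(kA) = 0.208/(1.65·22.2) = 0.005678 K/W
ΣR = 0.001353 + 0.2449 + 0.005678 = 0.2519 K/W
Q = ΔT/ΣR = (1120 °C − 32.8 °C)/0.2519 = 4320 W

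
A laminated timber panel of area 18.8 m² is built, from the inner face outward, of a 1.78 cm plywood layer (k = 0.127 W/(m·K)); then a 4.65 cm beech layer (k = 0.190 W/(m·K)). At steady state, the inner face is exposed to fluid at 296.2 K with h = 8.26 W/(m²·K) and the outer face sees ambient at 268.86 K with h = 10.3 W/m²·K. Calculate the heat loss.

Treat each layer as a resistance in series:
  R_conv,in = 1/(hA) = 1/(8.26·18.8) = 0.006440 K/W
  R_plywood = L/(kA) = 0.0178/(0.127·18.8) = 0.007455 K/W
  R_beech = L/(kA) = 0.0465/(0.190·18.8) = 0.01302 K/W
  R_conv,out = 1/(hA) = 1/(10.3·18.8) = 0.005164 K/W
ΣR = 0.006440 + 0.007455 + 0.01302 + 0.005164 = 0.03208 K/W
Q = ΔT/ΣR = (296.2 K − 268.86 K)/0.03208 = 852 W

Q = 852 W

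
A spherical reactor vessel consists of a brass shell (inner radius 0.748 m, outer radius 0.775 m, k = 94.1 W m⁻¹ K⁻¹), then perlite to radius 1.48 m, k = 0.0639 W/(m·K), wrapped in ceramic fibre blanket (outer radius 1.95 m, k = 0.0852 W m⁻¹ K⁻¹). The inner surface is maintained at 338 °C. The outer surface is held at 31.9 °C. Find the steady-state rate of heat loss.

Series thermal resistances, inner to outer:
  R_brass = (1/0.748 − 1/0.775)/(4πk) = 0.04658/(4π·94.1) = 3.939×10^-5 K/W
  R_perlite = (1/0.775 − 1/1.48)/(4πk) = 0.6146/(4π·0.0639) = 0.7654 K/W
  R_ceramic fibre blanket = (1/1.48 − 1/1.95)/(4πk) = 0.1629/(4π·0.0852) = 0.1521 K/W
ΣR = 3.939×10^-5 + 0.7654 + 0.1521 = 0.9175 K/W
Q = ΔT/ΣR = (338 °C − 31.9 °C)/0.9175 = 334 W

Q = 334 W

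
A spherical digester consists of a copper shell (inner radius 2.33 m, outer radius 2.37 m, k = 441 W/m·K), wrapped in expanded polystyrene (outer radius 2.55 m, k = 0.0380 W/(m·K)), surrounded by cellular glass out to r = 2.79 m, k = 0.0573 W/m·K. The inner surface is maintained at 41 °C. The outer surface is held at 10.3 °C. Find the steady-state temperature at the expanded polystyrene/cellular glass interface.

T = 23.5 °C

Series thermal resistances, inner to outer:
  R_copper = (1/2.33 − 1/2.37)/(4πk) = 0.007244/(4π·441) = 1.307×10^-6 K/W
  R_expanded polystyrene = (1/2.37 − 1/2.55)/(4πk) = 0.02978/(4π·0.0380) = 0.06237 K/W
  R_cellular glass = (1/2.55 − 1/2.79)/(4πk) = 0.03373/(4π·0.0573) = 0.04685 K/W
ΣR = 1.307×10^-6 + 0.06237 + 0.04685 = 0.1092 K/W
Q = ΔT/ΣR = (41 °C − 10.3 °C)/0.1092 = 281.1 W
From the inner boundary to the expanded polystyrene/cellular glass interface, ΣR_partial = 0.06237 K/W.
T_interface = T_in − Q·ΣR_partial = 41 °C − (281.1)(0.06237) = 23.5 °C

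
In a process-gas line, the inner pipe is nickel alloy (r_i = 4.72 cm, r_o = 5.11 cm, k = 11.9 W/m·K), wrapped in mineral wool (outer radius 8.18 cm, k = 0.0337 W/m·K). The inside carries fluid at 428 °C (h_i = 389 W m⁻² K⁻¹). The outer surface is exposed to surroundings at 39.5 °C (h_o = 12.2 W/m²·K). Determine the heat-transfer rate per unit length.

Series thermal resistances, inner to outer:
  R'_conv,in = 1/(2πr h) = 1/(2π·0.0472·389) = 0.008668 m·K/W
  R'_nickel alloy = ln(0.0511/0.0472)/(2πk) = 0.07939/(2π·11.9) = 0.001062 m·K/W
  R'_mineral wool = ln(0.0818/0.0511)/(2πk) = 0.4705/(2π·0.0337) = 2.222 m·K/W
  R'_conv,out = 1/(2πr h) = 1/(2π·0.0818·12.2) = 0.1595 m·K/W
ΣR = 0.008668 + 0.001062 + 2.222 + 0.1595 = 2.391 m·K/W
Q' = ΔT/ΣR = (428 °C − 39.5 °C)/2.391 = 162 W/m

Q' = 162 W/m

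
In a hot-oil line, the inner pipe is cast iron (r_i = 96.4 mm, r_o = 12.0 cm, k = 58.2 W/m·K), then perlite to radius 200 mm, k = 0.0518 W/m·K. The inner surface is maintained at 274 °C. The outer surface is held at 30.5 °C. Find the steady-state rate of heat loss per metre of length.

Treat each layer as a resistance in series:
  R'_cast iron = ln(0.120/0.0964)/(2πk) = 0.2190/(2π·58.2) = 5.988×10^-4 m·K/W
  R'_perlite = ln(0.200/0.120)/(2πk) = 0.5108/(2π·0.0518) = 1.570 m·K/W
ΣR = 5.988×10^-4 + 1.570 = 1.571 m·K/W
Q' = ΔT/ΣR = (274 °C − 30.5 °C)/1.571 = 155 W/m

Q' = 155 W/m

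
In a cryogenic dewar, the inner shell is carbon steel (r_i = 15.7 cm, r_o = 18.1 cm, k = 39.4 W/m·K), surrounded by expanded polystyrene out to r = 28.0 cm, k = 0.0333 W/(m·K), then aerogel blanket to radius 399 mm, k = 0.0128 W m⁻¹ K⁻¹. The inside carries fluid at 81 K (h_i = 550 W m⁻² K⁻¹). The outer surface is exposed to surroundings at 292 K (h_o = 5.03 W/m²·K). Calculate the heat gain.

Q = 18.5 W

Series thermal resistances, inner to outer:
  R_conv,in = 1/(4πr²h) = 1/(4π·0.157²·550) = 0.005870 K/W
  R_carbon steel = (1/0.157 − 1/0.181)/(4πk) = 0.8446/(4π·39.4) = 0.001706 K/W
  R_expanded polystyrene = (1/0.181 − 1/0.280)/(4πk) = 1.953/(4π·0.0333) = 4.668 K/W
  R_aerogel blanket = (1/0.280 − 1/0.399)/(4πk) = 1.065/(4π·0.0128) = 6.622 K/W
  R_conv,out = 1/(4πr²h) = 1/(4π·0.399²·5.03) = 0.09937 K/W
ΣR = 0.005870 + 0.001706 + 4.668 + 6.622 + 0.09937 = 11.40 K/W
Q = ΔT/ΣR = (81 K − 292 K)/11.40 = -18.5 W
(Negative Q ⇒ heat flows inward; heat gain = 18.5 W.)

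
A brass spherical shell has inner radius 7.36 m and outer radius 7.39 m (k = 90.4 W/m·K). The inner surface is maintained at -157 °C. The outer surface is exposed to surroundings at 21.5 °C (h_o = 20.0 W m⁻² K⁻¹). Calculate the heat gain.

Treat each layer as a resistance in series:
  R_brass = (1/7.36 − 1/7.39)/(4πk) = 5.516×10^-4/(4π·90.4) = 4.855×10^-7 K/W
  R_conv,out = 1/(4πr²h) = 1/(4π·7.39²·20.0) = 7.286×10^-5 K/W
ΣR = 4.855×10^-7 + 7.286×10^-5 = 7.335×10^-5 K/W
Q = ΔT/ΣR = (-157 °C − 21.5 °C)/7.335×10^-5 = -2.43×10^6 W
(Negative Q ⇒ heat flows inward; heat gain = 2.43×10^6 W.)

Q = 2.43×10^6 W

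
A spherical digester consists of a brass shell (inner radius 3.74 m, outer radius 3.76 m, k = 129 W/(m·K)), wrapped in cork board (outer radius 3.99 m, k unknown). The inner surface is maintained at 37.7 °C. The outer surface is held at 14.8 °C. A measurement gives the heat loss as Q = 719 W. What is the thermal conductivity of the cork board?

ΣR = ΔT/Q = |37.7 − 14.8|/719 = 0.03185 K/W
Known resistances:
  R_brass = (1/3.74 − 1/3.76)/(4πk) = 0.001422/(4π·129) = 8.773×10^-7 K/W
R_cork board = ΣR − ΣR_known = 0.03185 − 8.773×10^-7 = 0.03185 K/W
(1/r₁−1/r₂)/(4πk) = 0.03185 ⇒ k = 0.01533/(4π·0.03185) = 0.0383 W/m·K

k = 0.0383 W/m·K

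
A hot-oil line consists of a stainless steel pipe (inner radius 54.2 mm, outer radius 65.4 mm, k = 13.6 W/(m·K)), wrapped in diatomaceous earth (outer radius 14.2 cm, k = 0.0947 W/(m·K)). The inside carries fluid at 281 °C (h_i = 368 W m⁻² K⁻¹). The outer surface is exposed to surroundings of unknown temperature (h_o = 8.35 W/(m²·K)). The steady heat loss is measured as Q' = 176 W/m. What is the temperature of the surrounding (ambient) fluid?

Series resistances:
  R'_conv,in = 1/(2πr h) = 1/(2π·0.0542·368) = 0.007979 m·K/W
  R'_stainless steel = ln(0.0654/0.0542)/(2πk) = 0.1878/(2π·13.6) = 0.002198 m·K/W
  R'_diatomaceous earth = ln(0.142/0.0654)/(2πk) = 0.7753/(2π·0.0947) = 1.303 m·K/W
  R'_conv,out = 1/(2πr h) = 1/(2π·0.142·8.35) = 0.1342 m·K/W
ΣR = 1.447 m·K/W
ΔT = Q'·ΣR = 176 × 1.447 = 254.7 K
Heat flows outward, so T_out = T_in − ΔT = 281 − 254.7 = 26.3 °C

T_out = 26.3 °C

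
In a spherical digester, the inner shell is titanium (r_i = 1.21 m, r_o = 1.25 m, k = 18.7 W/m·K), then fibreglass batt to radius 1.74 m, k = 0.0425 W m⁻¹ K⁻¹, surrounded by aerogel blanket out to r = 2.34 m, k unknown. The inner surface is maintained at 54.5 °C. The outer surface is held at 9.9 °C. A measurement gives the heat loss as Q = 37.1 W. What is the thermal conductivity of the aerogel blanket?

k = 0.0150 W/m·K

ΣR = ΔT/Q = |54.5 − 9.9|/37.1 = 1.202 K/W
Known resistances:
  R_titanium = (1/1.21 − 1/1.25)/(4πk) = 0.02645/(4π·18.7) = 1.125×10^-4 K/W
  R_fibreglass batt = (1/1.25 − 1/1.74)/(4πk) = 0.2253/(4π·0.0425) = 0.4218 K/W
R_aerogel blanket = ΣR − ΣR_known = 1.202 − 0.4219 = 0.7801 K/W
(1/r₁−1/r₂)/(4πk) = 0.7801 ⇒ k = 0.1474/(4π·0.7801) = 0.0150 W/m·K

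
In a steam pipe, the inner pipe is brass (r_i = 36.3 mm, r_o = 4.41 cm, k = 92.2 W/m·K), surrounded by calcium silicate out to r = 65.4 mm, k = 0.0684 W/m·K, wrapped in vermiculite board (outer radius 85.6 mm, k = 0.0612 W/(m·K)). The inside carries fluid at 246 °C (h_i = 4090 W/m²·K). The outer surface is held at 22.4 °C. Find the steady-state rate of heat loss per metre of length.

Treat each layer as a resistance in series:
  R'_conv,in = 1/(2πr h) = 1/(2π·0.0363·4090) = 0.001072 m·K/W
  R'_brass = ln(0.0441/0.0363)/(2πk) = 0.1946/(2π·92.2) = 3.360×10^-4 m·K/W
  R'_calcium silicate = ln(0.0654/0.0441)/(2πk) = 0.3941/(2π·0.0684) = 0.9169 m·K/W
  R'_vermiculite board = ln(0.0856/0.0654)/(2πk) = 0.2692/(2π·0.0612) = 0.7000 m·K/W
ΣR = 0.001072 + 3.360×10^-4 + 0.9169 + 0.7000 = 1.618 m·K/W
Q' = ΔT/ΣR = (246 °C − 22.4 °C)/1.618 = 138 W/m

Q' = 138 W/m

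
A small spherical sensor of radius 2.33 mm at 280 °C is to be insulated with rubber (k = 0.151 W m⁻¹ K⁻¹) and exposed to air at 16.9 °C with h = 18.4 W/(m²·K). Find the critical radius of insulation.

r_cr = 1.64 cm

For a sphere, r_cr = 2k_ins/h = 2·0.151/18.4 = 0.0164 m = 1.64 cm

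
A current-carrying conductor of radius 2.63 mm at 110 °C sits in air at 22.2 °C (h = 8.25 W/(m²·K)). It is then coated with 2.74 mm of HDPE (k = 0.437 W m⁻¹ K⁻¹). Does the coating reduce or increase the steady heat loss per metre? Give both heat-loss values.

Critical radius for a cylinder: r_cr = k/h = 0.0530 m = 5.30 cm.
Outer radius after coating: r₂ = 0.00263 + 0.00274 = 0.00537 m.
Since r₁ < r_cr and r₂ ≤ r_cr, the coating moves toward the maximum at r_cr — heat loss rises.
Bare: R = 1/(2πr₁h) = 7.335 m·K/W; Q = 87.8/7.335 = 12.0 W/m.
Coated: R = R_cond + R_conv = 3.852 m·K/W; Q = 87.8/3.852 = 22.8 W/m.

increases: 12.0 → 22.8 W/m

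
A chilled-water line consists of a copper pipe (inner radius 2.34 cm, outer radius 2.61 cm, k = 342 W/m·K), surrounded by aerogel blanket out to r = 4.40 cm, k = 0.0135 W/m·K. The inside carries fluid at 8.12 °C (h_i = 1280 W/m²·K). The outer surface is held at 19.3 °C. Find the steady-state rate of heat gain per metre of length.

Q' = 1.81 W/m

Resistance network (inner→outer):
  R'_conv,in = 1/(2πr h) = 1/(2π·0.0234·1280) = 0.005314 m·K/W
  R'_copper = ln(0.0261/0.0234)/(2πk) = 0.1092/(2π·342) = 5.082×10^-5 m·K/W
  R'_aerogel blanket = ln(0.0440/0.0261)/(2πk) = 0.5223/(2π·0.0135) = 6.157 m·K/W
ΣR = 0.005314 + 5.082×10^-5 + 6.157 = 6.162 m·K/W
Q' = ΔT/ΣR = (8.12 °C − 19.3 °C)/6.162 = -1.81 W/m
(Negative Q' ⇒ heat flows inward; heat gain = 1.81 W/m.)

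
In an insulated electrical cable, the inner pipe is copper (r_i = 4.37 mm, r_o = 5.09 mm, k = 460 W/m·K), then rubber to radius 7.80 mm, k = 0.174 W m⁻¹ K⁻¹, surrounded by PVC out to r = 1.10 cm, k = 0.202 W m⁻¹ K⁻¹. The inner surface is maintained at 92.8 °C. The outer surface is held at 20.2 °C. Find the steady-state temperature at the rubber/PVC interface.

T = 49.9 °C

Resistance network (inner→outer):
  R'_copper = ln(0.00509/0.00437)/(2πk) = 0.1525/(2π·460) = 5.277×10^-5 m·K/W
  R'_rubber = ln(0.00780/0.00509)/(2πk) = 0.4268/(2π·0.174) = 0.3904 m·K/W
  R'_PVC = ln(0.0110/0.00780)/(2πk) = 0.3438/(2π·0.202) = 0.2709 m·K/W
ΣR = 5.277×10^-5 + 0.3904 + 0.2709 = 0.6614 m·K/W
Q' = ΔT/ΣR = (92.8 °C − 20.2 °C)/0.6614 = 109.8 W/m
From the inner boundary to the rubber/PVC interface, ΣR_partial = 0.3905 m·K/W.
T_interface = T_in − Q'·ΣR_partial = 92.8 °C − (109.8)(0.3905) = 49.9 °C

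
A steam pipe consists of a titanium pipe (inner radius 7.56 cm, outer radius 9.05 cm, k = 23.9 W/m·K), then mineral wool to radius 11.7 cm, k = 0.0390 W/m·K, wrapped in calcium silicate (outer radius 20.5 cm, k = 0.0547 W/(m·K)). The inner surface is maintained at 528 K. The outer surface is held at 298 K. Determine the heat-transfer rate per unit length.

Q' = 85.8 W/m

Resistance network (inner→outer):
  R'_titanium = ln(0.0905/0.0756)/(2πk) = 0.1799/(2π·23.9) = 0.001198 m·K/W
  R'_mineral wool = ln(0.117/0.0905)/(2πk) = 0.2568/(2π·0.0390) = 1.048 m·K/W
  R'_calcium silicate = ln(0.205/0.117)/(2πk) = 0.5608/(2π·0.0547) = 1.632 m·K/W
ΣR = 0.001198 + 1.048 + 1.632 = 2.681 m·K/W
Q' = ΔT/ΣR = (528 K − 298 K)/2.681 = 85.8 W/m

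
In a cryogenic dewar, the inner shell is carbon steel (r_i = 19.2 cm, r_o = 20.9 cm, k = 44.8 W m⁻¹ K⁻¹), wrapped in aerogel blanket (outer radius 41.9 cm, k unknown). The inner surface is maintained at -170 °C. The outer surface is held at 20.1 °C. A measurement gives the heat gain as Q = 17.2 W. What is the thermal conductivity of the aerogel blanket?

k = 0.0173 W/m·K

ΣR = ΔT/Q = |-170 − 20.1|/17.2 = 11.05 K/W
Known resistances:
  R_carbon steel = (1/0.192 − 1/0.209)/(4πk) = 0.4236/(4π·44.8) = 7.525×10^-4 K/W
R_aerogel blanket = ΣR − ΣR_known = 11.05 − 7.525×10^-4 = 11.05 K/W
(1/r₁−1/r₂)/(4πk) = 11.05 ⇒ k = 2.398/(4π·11.05) = 0.0173 W/m·K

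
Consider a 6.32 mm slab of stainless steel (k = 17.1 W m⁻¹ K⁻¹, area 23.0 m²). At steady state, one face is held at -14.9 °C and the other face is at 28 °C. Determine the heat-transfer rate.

Q = kA·ΔT/L = 17.1 × 23.0 × |-14.9 °C − 28 °C| / 0.00632 = 2.67×10^6 W

Q = 2670 kW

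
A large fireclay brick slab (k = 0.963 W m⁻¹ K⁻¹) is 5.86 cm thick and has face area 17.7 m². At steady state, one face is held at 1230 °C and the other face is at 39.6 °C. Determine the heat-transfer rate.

Q = kA·ΔT/L = 0.963 × 17.7 × |1230 °C − 39.6 °C| / 0.0586 = 3.46×10^5 W

Q = 346 kW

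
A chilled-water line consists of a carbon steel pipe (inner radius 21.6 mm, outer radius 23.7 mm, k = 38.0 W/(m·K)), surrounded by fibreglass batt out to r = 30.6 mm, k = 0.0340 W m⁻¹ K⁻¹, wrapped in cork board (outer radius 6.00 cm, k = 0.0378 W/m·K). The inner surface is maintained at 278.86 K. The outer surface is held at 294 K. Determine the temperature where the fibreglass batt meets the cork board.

T = 283.4 K

Series thermal resistances, inner to outer:
  R'_carbon steel = ln(0.0237/0.0216)/(2πk) = 0.09278/(2π·38.0) = 3.886×10^-4 m·K/W
  R'_fibreglass batt = ln(0.0306/0.0237)/(2πk) = 0.2555/(2π·0.0340) = 1.196 m·K/W
  R'_cork board = ln(0.0600/0.0306)/(2πk) = 0.6733/(2π·0.0378) = 2.835 m·K/W
ΣR = 3.886×10^-4 + 1.196 + 2.835 = 4.031 m·K/W
Q' = ΔT/ΣR = (278.86 K − 294 K)/4.031 = -3.756 W/m
From the inner boundary to the fibreglass batt/cork board interface, ΣR_partial = 1.196 m·K/W.
T_interface = T_in − Q'·ΣR_partial = 278.86 K − (-3.756)(1.196) = 283.4 K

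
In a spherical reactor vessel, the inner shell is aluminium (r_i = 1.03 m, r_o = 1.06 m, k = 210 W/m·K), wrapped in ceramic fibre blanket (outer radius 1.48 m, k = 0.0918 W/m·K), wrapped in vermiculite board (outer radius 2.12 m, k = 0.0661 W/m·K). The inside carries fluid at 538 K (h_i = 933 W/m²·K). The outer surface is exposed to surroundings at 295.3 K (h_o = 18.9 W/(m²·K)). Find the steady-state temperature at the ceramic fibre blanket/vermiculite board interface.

T = 420 K

Treat each layer as a resistance in series:
  R_conv,in = 1/(4πr²h) = 1/(4π·1.03²·933) = 8.040×10^-5 K/W
  R_aluminium = (1/1.03 − 1/1.06)/(4πk) = 0.02748/(4π·210) = 1.041×10^-5 K/W
  R_ceramic fibre blanket = (1/1.06 − 1/1.48)/(4πk) = 0.2677/(4π·0.0918) = 0.2321 K/W
  R_vermiculite board = (1/1.48 − 1/2.12)/(4πk) = 0.2040/(4π·0.0661) = 0.2456 K/W
  R_conv,out = 1/(4πr²h) = 1/(4π·2.12²·18.9) = 9.368×10^-4 K/W
ΣR = 8.040×10^-5 + 1.041×10^-5 + 0.2321 + 0.2456 + 9.368×10^-4 = 0.4787 K/W
Q = ΔT/ΣR = (538 K − 295.3 K)/0.4787 = 507.0 W
From the inner boundary to the ceramic fibre blanket/vermiculite board interface, ΣR_partial = 0.2322 K/W.
T_interface = T_in − Q·ΣR_partial = 538 K − (507.0)(0.2322) = 420 K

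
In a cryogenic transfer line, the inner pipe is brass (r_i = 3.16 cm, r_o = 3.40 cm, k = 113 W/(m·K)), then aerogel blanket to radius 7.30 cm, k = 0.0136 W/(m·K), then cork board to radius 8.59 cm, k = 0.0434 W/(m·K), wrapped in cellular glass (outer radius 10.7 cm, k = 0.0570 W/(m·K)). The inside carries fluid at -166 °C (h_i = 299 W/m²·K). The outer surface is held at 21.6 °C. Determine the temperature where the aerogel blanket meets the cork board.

Treat each layer as a resistance in series:
  R'_conv,in = 1/(2πr h) = 1/(2π·0.0316·299) = 0.01684 m·K/W
  R'_brass = ln(0.0340/0.0316)/(2πk) = 0.07320/(2π·113) = 1.031×10^-4 m·K/W
  R'_aerogel blanket = ln(0.0730/0.0340)/(2πk) = 0.7641/(2π·0.0136) = 8.942 m·K/W
  R'_cork board = ln(0.0859/0.0730)/(2πk) = 0.1627/(2π·0.0434) = 0.5967 m·K/W
  R'_cellular glass = ln(0.107/0.0859)/(2πk) = 0.2196/(2π·0.0570) = 0.6133 m·K/W
ΣR = 0.01684 + 1.031×10^-4 + 8.942 + 0.5967 + 0.6133 = 10.17 m·K/W
Q' = ΔT/ΣR = (-166 °C − 21.6 °C)/10.17 = -18.45 W/m
From the inner boundary to the aerogel blanket/cork board interface, ΣR_partial = 8.959 m·K/W.
T_interface = T_in − Q'·ΣR_partial = -166 °C − (-18.45)(8.959) = -0.7 °C

T = -0.7 °C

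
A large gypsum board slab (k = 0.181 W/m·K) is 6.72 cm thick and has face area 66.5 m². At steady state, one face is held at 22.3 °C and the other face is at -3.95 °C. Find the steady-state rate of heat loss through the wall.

Q = kA·ΔT/L = 0.181 × 66.5 × |22.3 °C − -3.95 °C| / 0.0672 = 4700 W

Q = 4700 W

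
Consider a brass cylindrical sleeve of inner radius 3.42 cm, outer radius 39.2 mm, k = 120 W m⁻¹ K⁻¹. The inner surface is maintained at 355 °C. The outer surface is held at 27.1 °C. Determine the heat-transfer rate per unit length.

Q' = 2πk·ΔT/ln(r₂/r₁) = 2π × 120 × 327.9 / ln(0.0392/0.0342) = 1.81×10^6 W/m

Q' = 1.81×10^6 W/m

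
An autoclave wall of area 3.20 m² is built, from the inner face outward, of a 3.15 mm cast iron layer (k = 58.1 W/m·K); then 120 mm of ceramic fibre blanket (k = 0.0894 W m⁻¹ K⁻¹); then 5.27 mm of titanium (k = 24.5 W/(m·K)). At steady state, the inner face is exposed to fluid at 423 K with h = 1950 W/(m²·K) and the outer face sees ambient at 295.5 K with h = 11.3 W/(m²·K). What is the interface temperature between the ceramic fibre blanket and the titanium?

Series thermal resistances, inner to outer:
  R_conv,in = 1/(hA) = 1/(1950·3.20) = 1.603×10^-4 K/W
  R_cast iron = L/(kA) = 0.00315/(58.1·3.20) = 1.694×10^-5 K/W
  R_ceramic fibre blanket = L/(kA) = 0.120/(0.0894·3.20) = 0.4195 K/W
  R_titanium = L/(kA) = 0.00527/(24.5·3.20) = 6.722×10^-5 K/W
  R_conv,out = 1/(hA) = 1/(11.3·3.20) = 0.02765 K/W
ΣR = 1.603×10^-4 + 1.694×10^-5 + 0.4195 + 6.722×10^-5 + 0.02765 = 0.4474 K/W
Q = ΔT/ΣR = (423 K − 295.5 K)/0.4474 = 285.0 W
From the inner boundary to the ceramic fibre blanket/titanium interface, ΣR_partial = 0.4197 K/W.
T_interface = T_in − Q·ΣR_partial = 423 K − (285.0)(0.4197) = 303.4 K

T = 303.4 K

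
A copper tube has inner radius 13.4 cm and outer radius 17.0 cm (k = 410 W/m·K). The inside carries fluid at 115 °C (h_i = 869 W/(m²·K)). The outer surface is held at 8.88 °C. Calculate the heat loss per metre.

Treat each layer as a resistance in series:
  R'_conv,in = 1/(2πr h) = 1/(2π·0.134·869) = 0.001367 m·K/W
  R'_copper = ln(0.170/0.134)/(2πk) = 0.2380/(2π·410) = 9.237×10^-5 m·K/W
ΣR = 0.001367 + 9.237×10^-5 = 0.001459 m·K/W
Q' = ΔT/ΣR = (115 °C − 8.88 °C)/0.001459 = 72700 W/m

Q' = 72.7 kW/m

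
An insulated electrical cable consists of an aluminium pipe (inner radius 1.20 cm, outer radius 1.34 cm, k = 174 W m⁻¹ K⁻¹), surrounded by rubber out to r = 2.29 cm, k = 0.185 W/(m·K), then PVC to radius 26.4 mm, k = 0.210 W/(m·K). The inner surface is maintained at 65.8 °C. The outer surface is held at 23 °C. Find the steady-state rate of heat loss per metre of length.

Treat each layer as a resistance in series:
  R'_aluminium = ln(0.0134/0.0120)/(2πk) = 0.1103/(2π·174) = 1.009×10^-4 m·K/W
  R'_rubber = ln(0.0229/0.0134)/(2πk) = 0.5359/(2π·0.185) = 0.4610 m·K/W
  R'_PVC = ln(0.0264/0.0229)/(2πk) = 0.1422/(2π·0.210) = 0.1078 m·K/W
ΣR = 1.009×10^-4 + 0.4610 + 0.1078 = 0.5689 m·K/W
Q' = ΔT/ΣR = (65.8 °C − 23 °C)/0.5689 = 75.2 W/m

Q' = 75.2 W/m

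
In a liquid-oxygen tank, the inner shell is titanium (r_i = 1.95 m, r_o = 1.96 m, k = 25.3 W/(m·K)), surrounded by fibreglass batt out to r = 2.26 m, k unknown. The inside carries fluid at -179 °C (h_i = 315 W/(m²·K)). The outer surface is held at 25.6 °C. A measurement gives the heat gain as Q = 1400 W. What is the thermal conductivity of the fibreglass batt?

ΣR = ΔT/Q = |-179 − 25.6|/1400 = 0.1461 K/W
Known resistances:
  R_conv,in = 1/(4πr²h) = 1/(4π·1.95²·315) = 6.644×10^-5 K/W
  R_titanium = (1/1.95 − 1/1.96)/(4πk) = 0.002616/(4π·25.3) = 8.230×10^-6 K/W
R_fibreglass batt = ΣR − ΣR_known = 0.1461 − 7.467×10^-5 = 0.1460 K/W
(1/r₁−1/r₂)/(4πk) = 0.1460 ⇒ k = 0.06773/(4π·0.1460) = 0.0369 W/m·K

k = 0.0369 W/m·K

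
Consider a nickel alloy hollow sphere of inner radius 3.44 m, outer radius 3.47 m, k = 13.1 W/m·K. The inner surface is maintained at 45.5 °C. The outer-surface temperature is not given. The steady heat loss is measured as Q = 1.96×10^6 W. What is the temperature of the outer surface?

T_out = 15.6 °C

Sum the resistances:
  R_nickel alloy = (1/3.44 − 1/3.47)/(4πk) = 0.002513/(4π·13.1) = 1.527×10^-5 K/W
ΣR = 1.527×10^-5 K/W
ΔT = Q·ΣR = 1.96×10^6 × 1.527×10^-5 = 29.93 K
Heat flows outward, so T_out = T_in − ΔT = 45.5 − 29.93 = 15.6 °C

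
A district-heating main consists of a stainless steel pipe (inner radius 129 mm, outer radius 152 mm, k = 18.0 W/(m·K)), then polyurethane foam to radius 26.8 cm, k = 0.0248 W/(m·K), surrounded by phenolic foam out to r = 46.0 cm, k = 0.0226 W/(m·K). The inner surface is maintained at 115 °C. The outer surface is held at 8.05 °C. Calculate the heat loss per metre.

Q' = 14.4 W/m

Series thermal resistances, inner to outer:
  R'_stainless steel = ln(0.152/0.129)/(2πk) = 0.1641/(2π·18.0) = 0.001451 m·K/W
  R'_polyurethane foam = ln(0.268/0.152)/(2πk) = 0.5671/(2π·0.0248) = 3.639 m·K/W
  R'_phenolic foam = ln(0.460/0.268)/(2πk) = 0.5402/(2π·0.0226) = 3.805 m·K/W
ΣR = 0.001451 + 3.639 + 3.805 = 7.445 m·K/W
Q' = ΔT/ΣR = (115 °C − 8.05 °C)/7.445 = 14.4 W/m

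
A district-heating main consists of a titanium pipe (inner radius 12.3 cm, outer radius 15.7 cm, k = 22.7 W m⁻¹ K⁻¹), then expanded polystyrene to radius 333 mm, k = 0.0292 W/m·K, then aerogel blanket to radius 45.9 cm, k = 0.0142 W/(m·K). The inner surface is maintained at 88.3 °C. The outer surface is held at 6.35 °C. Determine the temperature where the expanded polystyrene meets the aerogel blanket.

T = 44.6 °C

Resistance network (inner→outer):
  R'_titanium = ln(0.157/0.123)/(2πk) = 0.2441/(2π·22.7) = 0.001711 m·K/W
  R'_expanded polystyrene = ln(0.333/0.157)/(2πk) = 0.7519/(2π·0.0292) = 4.098 m·K/W
  R'_aerogel blanket = ln(0.459/0.333)/(2πk) = 0.3209/(2π·0.0142) = 3.597 m·K/W
ΣR = 0.001711 + 4.098 + 3.597 = 7.697 m·K/W
Q' = ΔT/ΣR = (88.3 °C − 6.35 °C)/7.697 = 10.65 W/m
From the inner boundary to the expanded polystyrene/aerogel blanket interface, ΣR_partial = 4.100 m·K/W.
T_interface = T_in − Q'·ΣR_partial = 88.3 °C − (10.65)(4.100) = 44.6 °C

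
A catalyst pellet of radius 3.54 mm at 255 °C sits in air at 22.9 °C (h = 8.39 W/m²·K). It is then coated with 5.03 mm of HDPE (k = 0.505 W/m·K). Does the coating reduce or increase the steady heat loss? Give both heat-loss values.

increases: 0.307 → 1.49 W

Critical radius for a sphere: r_cr = 2k/h = 0.120 m = 12.0 cm.
Outer radius after coating: r₂ = 0.00354 + 0.00503 = 0.00857 m.
Since r₁ < r_cr and r₂ ≤ r_cr, the coating moves toward the maximum at r_cr — heat loss rises.
Bare: R = 1/(4πr₁²h) = 756.9 K/W; Q = 232.1/756.9 = 0.307 W.
Coated: R = R_cond + R_conv = 155.3 K/W; Q = 232.1/155.3 = 1.49 W.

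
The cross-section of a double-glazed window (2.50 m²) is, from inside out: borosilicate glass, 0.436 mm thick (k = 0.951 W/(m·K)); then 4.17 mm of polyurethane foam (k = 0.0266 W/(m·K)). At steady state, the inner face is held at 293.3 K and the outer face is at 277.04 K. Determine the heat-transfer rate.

Q = 259 W

Resistance network (inner→outer):
  R_borosilicate glass = L/(kA) = 4.36×10^-4/(0.951·2.50) = 1.834×10^-4 K/W
  R_polyurethane foam = L/(kA) = 0.00417/(0.0266·2.50) = 0.06271 K/W
ΣR = 1.834×10^-4 + 0.06271 = 0.06289 K/W
Q = ΔT/ΣR = (293.3 K − 277.04 K)/0.06289 = 259 W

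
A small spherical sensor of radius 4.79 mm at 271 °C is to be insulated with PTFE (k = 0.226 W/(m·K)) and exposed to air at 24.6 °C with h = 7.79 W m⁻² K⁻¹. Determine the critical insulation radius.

r_cr = 5.80 cm

For a sphere, r_cr = 2k_ins/h = 2·0.226/7.79 = 0.0580 m = 5.80 cm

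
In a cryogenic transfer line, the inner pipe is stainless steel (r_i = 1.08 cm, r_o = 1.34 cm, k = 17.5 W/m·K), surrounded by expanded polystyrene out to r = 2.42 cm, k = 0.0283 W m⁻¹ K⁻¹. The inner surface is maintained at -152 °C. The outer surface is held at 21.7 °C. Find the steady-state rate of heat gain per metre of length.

Treat each layer as a resistance in series:
  R'_stainless steel = ln(0.0134/0.0108)/(2πk) = 0.2157/(2π·17.5) = 0.001962 m·K/W
  R'_expanded polystyrene = ln(0.0242/0.0134)/(2πk) = 0.5911/(2π·0.0283) = 3.324 m·K/W
ΣR = 0.001962 + 3.324 = 3.326 m·K/W
Q' = ΔT/ΣR = (-152 °C − 21.7 °C)/3.326 = -52.2 W/m
(Negative Q' ⇒ heat flows inward; heat gain = 52.2 W/m.)

Q' = 52.2 W/m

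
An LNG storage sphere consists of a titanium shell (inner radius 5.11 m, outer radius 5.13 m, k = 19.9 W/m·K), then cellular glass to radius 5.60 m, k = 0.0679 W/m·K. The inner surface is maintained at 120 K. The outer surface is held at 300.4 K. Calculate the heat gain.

Treat each layer as a resistance in series:
  R_titanium = (1/5.11 − 1/5.13)/(4πk) = 7.629×10^-4/(4π·19.9) = 3.051×10^-6 K/W
  R_cellular glass = (1/5.13 − 1/5.60)/(4πk) = 0.01636/(4π·0.0679) = 0.01917 K/W
ΣR = 3.051×10^-6 + 0.01917 = 0.01917 K/W
Q = ΔT/ΣR = (120 K − 300.4 K)/0.01917 = -9410 W
(Negative Q ⇒ heat flows inward; heat gain = 9410 W.)

Q = 9.41 kW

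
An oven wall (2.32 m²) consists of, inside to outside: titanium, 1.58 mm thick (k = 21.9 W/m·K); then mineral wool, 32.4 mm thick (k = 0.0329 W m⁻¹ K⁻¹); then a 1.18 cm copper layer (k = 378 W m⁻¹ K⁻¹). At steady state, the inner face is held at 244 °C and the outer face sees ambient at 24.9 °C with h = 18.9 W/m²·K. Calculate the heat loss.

Q = 490 W

Series thermal resistances, inner to outer:
  R_titanium = L/(kA) = 0.00158/(21.9·2.32) = 3.110×10^-5 K/W
  R_mineral wool = L/(kA) = 0.0324/(0.0329·2.32) = 0.4245 K/W
  R_copper = L/(kA) = 0.0118/(378·2.32) = 1.346×10^-5 K/W
  R_conv,out = 1/(hA) = 1/(18.9·2.32) = 0.02281 K/W
ΣR = 3.110×10^-5 + 0.4245 + 1.346×10^-5 + 0.02281 = 0.4474 K/W
Q = ΔT/ΣR = (244 °C − 24.9 °C)/0.4474 = 490 W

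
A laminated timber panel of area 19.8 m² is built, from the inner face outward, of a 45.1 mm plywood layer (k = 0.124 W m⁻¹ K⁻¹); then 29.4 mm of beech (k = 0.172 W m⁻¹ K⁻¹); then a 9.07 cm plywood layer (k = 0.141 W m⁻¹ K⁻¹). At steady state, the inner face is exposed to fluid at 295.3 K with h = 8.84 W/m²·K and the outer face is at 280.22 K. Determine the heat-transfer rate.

Q = 231 W

Resistance network (inner→outer):
  R_conv,in = 1/(hA) = 1/(8.84·19.8) = 0.005713 K/W
  R_plywood = L/(kA) = 0.0451/(0.124·19.8) = 0.01837 K/W
  R_beech = L/(kA) = 0.0294/(0.172·19.8) = 0.008633 K/W
  R_plywood = L/(kA) = 0.0907/(0.141·19.8) = 0.03249 K/W
ΣR = 0.005713 + 0.01837 + 0.008633 + 0.03249 = 0.06521 K/W
Q = ΔT/ΣR = (295.3 K − 280.22 K)/0.06521 = 231 W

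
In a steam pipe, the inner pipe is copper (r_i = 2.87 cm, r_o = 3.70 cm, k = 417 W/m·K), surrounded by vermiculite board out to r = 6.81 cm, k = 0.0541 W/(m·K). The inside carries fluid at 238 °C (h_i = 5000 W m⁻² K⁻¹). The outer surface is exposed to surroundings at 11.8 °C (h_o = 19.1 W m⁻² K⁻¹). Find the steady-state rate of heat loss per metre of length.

Treat each layer as a resistance in series:
  R'_conv,in = 1/(2πr h) = 1/(2π·0.0287·5000) = 0.001109 m·K/W
  R'_copper = ln(0.0370/0.0287)/(2πk) = 0.2540/(2π·417) = 9.695×10^-5 m·K/W
  R'_vermiculite board = ln(0.0681/0.0370)/(2πk) = 0.6101/(2π·0.0541) = 1.795 m·K/W
  R'_conv,out = 1/(2πr h) = 1/(2π·0.0681·19.1) = 0.1224 m·K/W
ΣR = 0.001109 + 9.695×10^-5 + 1.795 + 0.1224 = 1.919 m·K/W
Q' = ΔT/ΣR = (238 °C − 11.8 °C)/1.919 = 118 W/m

Q' = 118 W/m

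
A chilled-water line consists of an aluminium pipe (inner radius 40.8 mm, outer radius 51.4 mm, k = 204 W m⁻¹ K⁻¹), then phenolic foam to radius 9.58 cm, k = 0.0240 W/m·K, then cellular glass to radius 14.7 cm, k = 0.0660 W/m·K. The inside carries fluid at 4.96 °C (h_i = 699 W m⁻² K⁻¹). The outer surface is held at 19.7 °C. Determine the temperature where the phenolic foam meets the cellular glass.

Series thermal resistances, inner to outer:
  R'_conv,in = 1/(2πr h) = 1/(2π·0.0408·699) = 0.005581 m·K/W
  R'_aluminium = ln(0.0514/0.0408)/(2πk) = 0.2310/(2π·204) = 1.802×10^-4 m·K/W
  R'_phenolic foam = ln(0.0958/0.0514)/(2πk) = 0.6226/(2π·0.0240) = 4.129 m·K/W
  R'_cellular glass = ln(0.147/0.0958)/(2πk) = 0.4282/(2π·0.0660) = 1.033 m·K/W
ΣR = 0.005581 + 1.802×10^-4 + 4.129 + 1.033 = 5.168 m·K/W
Q' = ΔT/ΣR = (4.96 °C − 19.7 °C)/5.168 = -2.852 W/m
From the inner boundary to the phenolic foam/cellular glass interface, ΣR_partial = 4.135 m·K/W.
T_interface = T_in − Q'·ΣR_partial = 4.96 °C − (-2.852)(4.135) = 16.8 °C

T = 16.8 °C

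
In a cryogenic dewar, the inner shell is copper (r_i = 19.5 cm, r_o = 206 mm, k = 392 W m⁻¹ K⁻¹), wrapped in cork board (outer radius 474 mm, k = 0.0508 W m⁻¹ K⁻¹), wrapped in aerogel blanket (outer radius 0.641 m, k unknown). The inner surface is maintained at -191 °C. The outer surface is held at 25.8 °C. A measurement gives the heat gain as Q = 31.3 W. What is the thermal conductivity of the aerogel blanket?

k = 0.0166 W/m·K

ΣR = ΔT/Q = |-191 − 25.8|/31.3 = 6.927 K/W
Known resistances:
  R_copper = (1/0.195 − 1/0.206)/(4πk) = 0.2738/(4π·392) = 5.559×10^-5 K/W
  R_cork board = (1/0.206 − 1/0.474)/(4πk) = 2.745/(4π·0.0508) = 4.299 K/W
R_aerogel blanket = ΣR − ΣR_known = 6.927 − 4.299 = 2.628 K/W
(1/r₁−1/r₂)/(4πk) = 2.628 ⇒ k = 0.5496/(4π·2.628) = 0.0166 W/m·K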